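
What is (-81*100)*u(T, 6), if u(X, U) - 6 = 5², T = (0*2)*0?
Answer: -251100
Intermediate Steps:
T = 0 (T = 0*0 = 0)
u(X, U) = 31 (u(X, U) = 6 + 5² = 6 + 25 = 31)
(-81*100)*u(T, 6) = -81*100*31 = -8100*31 = -251100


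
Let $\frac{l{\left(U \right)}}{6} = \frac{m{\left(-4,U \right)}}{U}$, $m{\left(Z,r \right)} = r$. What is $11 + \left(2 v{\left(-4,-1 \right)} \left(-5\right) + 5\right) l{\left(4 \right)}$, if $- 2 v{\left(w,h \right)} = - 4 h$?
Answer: $161$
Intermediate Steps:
$v{\left(w,h \right)} = 2 h$ ($v{\left(w,h \right)} = - \frac{\left(-4\right) h}{2} = 2 h$)
$l{\left(U \right)} = 6$ ($l{\left(U \right)} = 6 \frac{U}{U} = 6 \cdot 1 = 6$)
$11 + \left(2 v{\left(-4,-1 \right)} \left(-5\right) + 5\right) l{\left(4 \right)} = 11 + \left(2 \cdot 2 \left(-1\right) \left(-5\right) + 5\right) 6 = 11 + \left(2 \left(-2\right) \left(-5\right) + 5\right) 6 = 11 + \left(\left(-4\right) \left(-5\right) + 5\right) 6 = 11 + \left(20 + 5\right) 6 = 11 + 25 \cdot 6 = 11 + 150 = 161$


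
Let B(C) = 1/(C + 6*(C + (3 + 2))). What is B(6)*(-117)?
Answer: -13/8 ≈ -1.6250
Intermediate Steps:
B(C) = 1/(30 + 7*C) (B(C) = 1/(C + 6*(C + 5)) = 1/(C + 6*(5 + C)) = 1/(C + (30 + 6*C)) = 1/(30 + 7*C))
B(6)*(-117) = -117/(30 + 7*6) = -117/(30 + 42) = -117/72 = (1/72)*(-117) = -13/8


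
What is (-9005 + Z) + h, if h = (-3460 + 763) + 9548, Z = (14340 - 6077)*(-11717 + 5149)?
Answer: -54273538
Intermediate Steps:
Z = -54271384 (Z = 8263*(-6568) = -54271384)
h = 6851 (h = -2697 + 9548 = 6851)
(-9005 + Z) + h = (-9005 - 54271384) + 6851 = -54280389 + 6851 = -54273538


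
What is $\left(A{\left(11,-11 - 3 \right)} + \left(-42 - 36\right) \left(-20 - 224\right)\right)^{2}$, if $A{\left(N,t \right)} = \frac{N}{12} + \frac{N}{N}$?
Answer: $\frac{52169757649}{144} \approx 3.6229 \cdot 10^{8}$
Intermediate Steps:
$A{\left(N,t \right)} = 1 + \frac{N}{12}$ ($A{\left(N,t \right)} = N \frac{1}{12} + 1 = \frac{N}{12} + 1 = 1 + \frac{N}{12}$)
$\left(A{\left(11,-11 - 3 \right)} + \left(-42 - 36\right) \left(-20 - 224\right)\right)^{2} = \left(\left(1 + \frac{1}{12} \cdot 11\right) + \left(-42 - 36\right) \left(-20 - 224\right)\right)^{2} = \left(\left(1 + \frac{11}{12}\right) - -19032\right)^{2} = \left(\frac{23}{12} + 19032\right)^{2} = \left(\frac{228407}{12}\right)^{2} = \frac{52169757649}{144}$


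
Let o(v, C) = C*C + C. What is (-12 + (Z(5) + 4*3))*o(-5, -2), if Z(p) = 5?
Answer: 10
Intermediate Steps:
o(v, C) = C + C² (o(v, C) = C² + C = C + C²)
(-12 + (Z(5) + 4*3))*o(-5, -2) = (-12 + (5 + 4*3))*(-2*(1 - 2)) = (-12 + (5 + 12))*(-2*(-1)) = (-12 + 17)*2 = 5*2 = 10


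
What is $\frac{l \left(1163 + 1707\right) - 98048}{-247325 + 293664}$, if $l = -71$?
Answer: $- \frac{301818}{46339} \approx -6.5133$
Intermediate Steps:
$\frac{l \left(1163 + 1707\right) - 98048}{-247325 + 293664} = \frac{- 71 \left(1163 + 1707\right) - 98048}{-247325 + 293664} = \frac{\left(-71\right) 2870 - 98048}{46339} = \left(-203770 - 98048\right) \frac{1}{46339} = \left(-301818\right) \frac{1}{46339} = - \frac{301818}{46339}$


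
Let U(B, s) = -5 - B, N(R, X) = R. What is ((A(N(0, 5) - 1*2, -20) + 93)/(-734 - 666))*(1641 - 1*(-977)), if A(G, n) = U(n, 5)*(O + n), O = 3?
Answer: 15147/50 ≈ 302.94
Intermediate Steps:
A(G, n) = (-5 - n)*(3 + n)
((A(N(0, 5) - 1*2, -20) + 93)/(-734 - 666))*(1641 - 1*(-977)) = ((-(3 - 20)*(5 - 20) + 93)/(-734 - 666))*(1641 - 1*(-977)) = ((-1*(-17)*(-15) + 93)/(-1400))*(1641 + 977) = ((-255 + 93)*(-1/1400))*2618 = -162*(-1/1400)*2618 = (81/700)*2618 = 15147/50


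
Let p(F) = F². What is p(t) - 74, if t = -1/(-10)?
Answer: -7399/100 ≈ -73.990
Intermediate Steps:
t = ⅒ (t = -1*(-⅒) = ⅒ ≈ 0.10000)
p(t) - 74 = (⅒)² - 74 = 1/100 - 74 = -7399/100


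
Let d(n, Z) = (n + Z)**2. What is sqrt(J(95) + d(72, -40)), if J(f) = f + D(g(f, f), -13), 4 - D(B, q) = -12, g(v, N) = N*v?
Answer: sqrt(1135) ≈ 33.690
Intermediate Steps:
d(n, Z) = (Z + n)**2
D(B, q) = 16 (D(B, q) = 4 - 1*(-12) = 4 + 12 = 16)
J(f) = 16 + f (J(f) = f + 16 = 16 + f)
sqrt(J(95) + d(72, -40)) = sqrt((16 + 95) + (-40 + 72)**2) = sqrt(111 + 32**2) = sqrt(111 + 1024) = sqrt(1135)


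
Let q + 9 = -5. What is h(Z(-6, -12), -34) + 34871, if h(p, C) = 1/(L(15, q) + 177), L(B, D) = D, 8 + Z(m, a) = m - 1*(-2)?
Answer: 5683974/163 ≈ 34871.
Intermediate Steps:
q = -14 (q = -9 - 5 = -14)
Z(m, a) = -6 + m (Z(m, a) = -8 + (m - 1*(-2)) = -8 + (m + 2) = -8 + (2 + m) = -6 + m)
h(p, C) = 1/163 (h(p, C) = 1/(-14 + 177) = 1/163)
h(Z(-6, -12), -34) + 34871 = 1/163 + 34871 = 5683974/163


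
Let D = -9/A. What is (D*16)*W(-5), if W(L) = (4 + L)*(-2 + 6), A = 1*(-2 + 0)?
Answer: -288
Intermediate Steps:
A = -2 (A = 1*(-2) = -2)
W(L) = 16 + 4*L (W(L) = (4 + L)*4 = 16 + 4*L)
D = 9/2 (D = -9/(-2) = -9*(-½) = 9/2 ≈ 4.5000)
(D*16)*W(-5) = ((9/2)*16)*(16 + 4*(-5)) = 72*(16 - 20) = 72*(-4) = -288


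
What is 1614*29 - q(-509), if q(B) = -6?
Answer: 46812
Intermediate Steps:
1614*29 - q(-509) = 1614*29 - 1*(-6) = 46806 + 6 = 46812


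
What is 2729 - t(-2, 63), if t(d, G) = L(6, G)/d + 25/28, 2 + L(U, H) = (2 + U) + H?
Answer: 77353/28 ≈ 2762.6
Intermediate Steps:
L(U, H) = H + U (L(U, H) = -2 + ((2 + U) + H) = -2 + (2 + H + U) = H + U)
t(d, G) = 25/28 + (6 + G)/d (t(d, G) = (G + 6)/d + 25/28 = (6 + G)/d + 25*(1/28) = (6 + G)/d + 25/28 = 25/28 + (6 + G)/d)
2729 - t(-2, 63) = 2729 - (6 + 63 + (25/28)*(-2))/(-2) = 2729 - (-1)*(6 + 63 - 25/14)/2 = 2729 - (-1)*941/(2*14) = 2729 - 1*(-941/28) = 2729 + 941/28 = 77353/28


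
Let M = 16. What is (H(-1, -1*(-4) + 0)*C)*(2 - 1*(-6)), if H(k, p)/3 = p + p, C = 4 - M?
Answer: -2304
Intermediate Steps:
C = -12 (C = 4 - 1*16 = 4 - 16 = -12)
H(k, p) = 6*p (H(k, p) = 3*(p + p) = 3*(2*p) = 6*p)
(H(-1, -1*(-4) + 0)*C)*(2 - 1*(-6)) = ((6*(-1*(-4) + 0))*(-12))*(2 - 1*(-6)) = ((6*(4 + 0))*(-12))*(2 + 6) = ((6*4)*(-12))*8 = (24*(-12))*8 = -288*8 = -2304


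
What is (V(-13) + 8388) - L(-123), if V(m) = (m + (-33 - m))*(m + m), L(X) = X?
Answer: 9369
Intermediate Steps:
V(m) = -66*m
(V(-13) + 8388) - L(-123) = (-66*(-13) + 8388) - 1*(-123) = (858 + 8388) + 123 = 9246 + 123 = 9369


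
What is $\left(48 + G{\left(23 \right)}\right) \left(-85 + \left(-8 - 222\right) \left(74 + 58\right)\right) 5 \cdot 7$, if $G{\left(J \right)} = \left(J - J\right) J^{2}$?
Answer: $-51147600$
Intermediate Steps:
$G{\left(J \right)} = 0$ ($G{\left(J \right)} = 0 J^{2} = 0$)
$\left(48 + G{\left(23 \right)}\right) \left(-85 + \left(-8 - 222\right) \left(74 + 58\right)\right) 5 \cdot 7 = \left(48 + 0\right) \left(-85 + \left(-8 - 222\right) \left(74 + 58\right)\right) 5 \cdot 7 = 48 \left(-85 - 30360\right) 35 = 48 \left(-30445\right) 35 = \left(-1461360\right) 35 = -51147600$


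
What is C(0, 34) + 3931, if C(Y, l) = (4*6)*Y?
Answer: 3931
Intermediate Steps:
C(Y, l) = 24*Y
C(0, 34) + 3931 = 24*0 + 3931 = 0 + 3931 = 3931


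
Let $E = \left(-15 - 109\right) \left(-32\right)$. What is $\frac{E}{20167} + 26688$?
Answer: $\frac{538220864}{20167} \approx 26688.0$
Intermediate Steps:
$E = 3968$ ($E = \left(-124\right) \left(-32\right) = 3968$)
$\frac{E}{20167} + 26688 = \frac{3968}{20167} + 26688 = \frac{538220864}{20167}$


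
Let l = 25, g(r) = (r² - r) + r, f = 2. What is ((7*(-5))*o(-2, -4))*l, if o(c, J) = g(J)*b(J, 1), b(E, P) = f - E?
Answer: -84000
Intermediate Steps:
g(r) = r²
b(E, P) = 2 - E
o(c, J) = J²*(2 - J)
((7*(-5))*o(-2, -4))*l = ((7*(-5))*((-4)²*(2 - 1*(-4))))*25 = -560*(2 + 4)*25 = -560*6*25 = -35*96*25 = -3360*25 = -84000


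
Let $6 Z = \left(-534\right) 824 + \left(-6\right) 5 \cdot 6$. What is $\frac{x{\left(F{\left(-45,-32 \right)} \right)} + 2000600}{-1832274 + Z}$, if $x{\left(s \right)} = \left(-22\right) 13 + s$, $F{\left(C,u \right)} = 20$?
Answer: $- \frac{1000167}{952820} \approx -1.0497$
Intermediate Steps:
$x{\left(s \right)} = -286 + s$
$Z = -73366$ ($Z = \frac{\left(-534\right) 824 + \left(-6\right) 5 \cdot 6}{6} = \frac{-440016 - 180}{6} = \frac{1}{6} \left(-440196\right) = -73366$)
$\frac{x{\left(F{\left(-45,-32 \right)} \right)} + 2000600}{-1832274 + Z} = \frac{\left(-286 + 20\right) + 2000600}{-1832274 - 73366} = \frac{-266 + 2000600}{-1905640} = 2000334 \left(- \frac{1}{1905640}\right) = - \frac{1000167}{952820}$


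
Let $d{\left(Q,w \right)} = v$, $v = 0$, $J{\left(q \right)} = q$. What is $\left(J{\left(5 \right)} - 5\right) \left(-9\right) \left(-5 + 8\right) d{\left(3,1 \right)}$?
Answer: $0$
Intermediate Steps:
$d{\left(Q,w \right)} = 0$
$\left(J{\left(5 \right)} - 5\right) \left(-9\right) \left(-5 + 8\right) d{\left(3,1 \right)} = \left(5 - 5\right) \left(-9\right) \left(-5 + 8\right) 0 = 0 \left(-9\right) 3 \cdot 0 = 0 \cdot 0 = 0$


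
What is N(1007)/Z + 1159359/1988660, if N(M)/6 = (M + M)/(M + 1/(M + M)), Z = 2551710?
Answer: 199995697510159309/343051837737268380 ≈ 0.58299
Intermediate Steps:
N(M) = 12*M/(M + 1/(2*M)) (N(M) = 6*((M + M)/(M + 1/(M + M))) = 6*((2*M)/(M + 1/(2*M))) = 6*(2*M/(M + 1/(2*M))) = 12*M/(M + 1/(2*M)))
N(1007)/Z + 1159359/1988660 = (24*1007²/(1 + 2*1007²))/2551710 + 1159359/1988660 = (24*1014049/(1 + 2*1014049))*(1/2551710) + 1159359*(1/1988660) = (24*1014049/(1 + 2028098))*(1/2551710) + 1159359/1988660 = (24*1014049/2028099)*(1/2551710) + 1159359/1988660 = (24*1014049*(1/2028099))*(1/2551710) + 1159359/1988660 = (8112392/676033)*(1/2551710) + 1159359/1988660 = 4056196/862520083215 + 1159359/1988660 = 199995697510159309/343051837737268380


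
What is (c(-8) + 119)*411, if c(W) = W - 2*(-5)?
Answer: 49731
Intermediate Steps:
c(W) = 10 + W (c(W) = W + 10 = 10 + W)
(c(-8) + 119)*411 = ((10 - 8) + 119)*411 = (2 + 119)*411 = 121*411 = 49731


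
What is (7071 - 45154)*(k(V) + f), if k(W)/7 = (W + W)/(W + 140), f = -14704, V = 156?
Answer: 20708583325/37 ≈ 5.5969e+8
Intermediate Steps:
k(W) = 14*W/(140 + W) (k(W) = 7*((W + W)/(W + 140)) = 7*((2*W)/(140 + W)) = 7*(2*W/(140 + W)) = 14*W/(140 + W))
(7071 - 45154)*(k(V) + f) = (7071 - 45154)*(14*156/(140 + 156) - 14704) = -38083*(14*156/296 - 14704) = -38083*(14*156*(1/296) - 14704) = -38083*(273/37 - 14704) = -38083*(-543775/37) = 20708583325/37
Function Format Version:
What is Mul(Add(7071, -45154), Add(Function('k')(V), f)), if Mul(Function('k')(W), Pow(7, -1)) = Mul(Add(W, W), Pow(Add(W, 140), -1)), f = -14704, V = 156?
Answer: Rational(20708583325, 37) ≈ 5.5969e+8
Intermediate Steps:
Function('k')(W) = Mul(14, W, Pow(Add(140, W), -1)) (Function('k')(W) = Mul(7, Mul(Add(W, W), Pow(Add(W, 140), -1))) = Mul(7, Mul(Mul(2, W), Pow(Add(140, W), -1))) = Mul(7, Mul(2, W, Pow(Add(140, W), -1))) = Mul(14, W, Pow(Add(140, W), -1)))
Mul(Add(7071, -45154), Add(Function('k')(V), f)) = Mul(Add(7071, -45154), Add(Mul(14, 156, Pow(Add(140, 156), -1)), -14704)) = Mul(-38083, Add(Mul(14, 156, Pow(296, -1)), -14704)) = Mul(-38083, Add(Mul(14, 156, Rational(1, 296)), -14704)) = Mul(-38083, Add(Rational(273, 37), -14704)) = Mul(-38083, Rational(-543775, 37)) = Rational(20708583325, 37)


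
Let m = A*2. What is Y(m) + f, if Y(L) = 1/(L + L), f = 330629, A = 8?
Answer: 10580129/32 ≈ 3.3063e+5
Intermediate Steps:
m = 16 (m = 8*2 = 16)
Y(L) = 1/(2*L)
Y(m) + f = (½)/16 + 330629 = (½)*(1/16) + 330629 = 1/32 + 330629 = 10580129/32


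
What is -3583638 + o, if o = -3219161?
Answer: -6802799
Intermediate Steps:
-3583638 + o = -3583638 - 3219161 = -6802799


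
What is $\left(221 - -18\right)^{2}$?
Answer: $57121$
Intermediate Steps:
$\left(221 - -18\right)^{2} = \left(221 + \left(-12 + 30\right)\right)^{2} = \left(221 + 18\right)^{2} = 239^{2} = 57121$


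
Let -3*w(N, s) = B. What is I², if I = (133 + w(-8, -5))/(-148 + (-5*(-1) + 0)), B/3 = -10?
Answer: 1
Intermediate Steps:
B = -30 (B = 3*(-10) = -30)
w(N, s) = 10 (w(N, s) = -⅓*(-30) = 10)
I = -1 (I = (133 + 10)/(-148 + (-5*(-1) + 0)) = 143/(-148 + (5 + 0)) = 143/(-148 + 5) = 143/(-143) = 143*(-1/143) = -1)
I² = (-1)² = 1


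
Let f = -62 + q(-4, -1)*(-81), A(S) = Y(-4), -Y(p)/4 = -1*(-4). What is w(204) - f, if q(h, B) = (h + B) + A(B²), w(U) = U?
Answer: -1435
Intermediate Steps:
Y(p) = -16 (Y(p) = -(-4)*(-4) = -4*4 = -16)
A(S) = -16
q(h, B) = -16 + B + h (q(h, B) = (h + B) - 16 = (B + h) - 16 = -16 + B + h)
f = 1639 (f = -62 + (-16 - 1 - 4)*(-81) = -62 - 21*(-81) = -62 + 1701 = 1639)
w(204) - f = 204 - 1*1639 = 204 - 1639 = -1435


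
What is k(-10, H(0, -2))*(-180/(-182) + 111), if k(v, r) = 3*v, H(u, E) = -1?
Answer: -305730/91 ≈ -3359.7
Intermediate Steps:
k(-10, H(0, -2))*(-180/(-182) + 111) = (3*(-10))*(-180/(-182) + 111) = -30*(-180*(-1/182) + 111) = -30*(90/91 + 111) = -30*10191/91 = -305730/91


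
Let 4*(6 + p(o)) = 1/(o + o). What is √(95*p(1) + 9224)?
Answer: 3*√15406/4 ≈ 93.091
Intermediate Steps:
p(o) = -6 + 1/(8*o) (p(o) = -6 + 1/(4*(o + o)) = -6 + 1/(4*((2*o))) = -6 + (1/(2*o))/4 = -6 + 1/(8*o))
√(95*p(1) + 9224) = √(95*(-6 + (⅛)/1) + 9224) = √(95*(-6 + (⅛)*1) + 9224) = √(95*(-6 + ⅛) + 9224) = √(95*(-47/8) + 9224) = √(-4465/8 + 9224) = √(69327/8) = 3*√15406/4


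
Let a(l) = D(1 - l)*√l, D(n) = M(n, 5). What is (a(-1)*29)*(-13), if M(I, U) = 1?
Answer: -377*I ≈ -377.0*I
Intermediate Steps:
D(n) = 1
a(l) = √l (a(l) = 1*√l = √l)
(a(-1)*29)*(-13) = (√(-1)*29)*(-13) = (I*29)*(-13) = (29*I)*(-13) = -377*I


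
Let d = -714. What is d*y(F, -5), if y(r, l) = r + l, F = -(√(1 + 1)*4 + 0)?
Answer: 3570 + 2856*√2 ≈ 7609.0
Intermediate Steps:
F = -4*√2 (F = -(√2*4 + 0) = -(4*√2 + 0) = -4*√2 ≈ -5.6569)
y(r, l) = l + r
d*y(F, -5) = -714*(-5 - 4*√2) = 3570 + 2856*√2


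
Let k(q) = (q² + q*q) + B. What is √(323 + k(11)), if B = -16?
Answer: 3*√61 ≈ 23.431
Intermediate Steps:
k(q) = -16 + 2*q² (k(q) = (q² + q*q) - 16 = (q² + q²) - 16 = 2*q² - 16 = -16 + 2*q²)
√(323 + k(11)) = √(323 + (-16 + 2*11²)) = √(323 + (-16 + 2*121)) = √(323 + (-16 + 242)) = √(323 + 226) = √549 = 3*√61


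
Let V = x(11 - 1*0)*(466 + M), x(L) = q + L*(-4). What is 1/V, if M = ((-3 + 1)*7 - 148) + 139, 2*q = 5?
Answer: -2/36769 ≈ -5.4394e-5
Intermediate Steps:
q = 5/2 (q = (½)*5 = 5/2 ≈ 2.5000)
x(L) = 5/2 - 4*L (x(L) = 5/2 + L*(-4) = 5/2 - 4*L)
M = -23 (M = (-2*7 - 148) + 139 = (-14 - 148) + 139 = -162 + 139 = -23)
V = -36769/2 (V = (5/2 - 4*(11 - 1*0))*(466 - 23) = (5/2 - 4*(11 + 0))*443 = (5/2 - 4*11)*443 = (5/2 - 44)*443 = -83/2*443 = -36769/2 ≈ -18385.)
1/V = 1/(-36769/2) = -2/36769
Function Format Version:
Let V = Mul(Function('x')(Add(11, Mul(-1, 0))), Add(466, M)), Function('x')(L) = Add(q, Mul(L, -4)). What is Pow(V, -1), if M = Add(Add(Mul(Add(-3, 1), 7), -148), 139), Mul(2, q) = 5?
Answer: Rational(-2, 36769) ≈ -5.4394e-5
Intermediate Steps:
q = Rational(5, 2) (q = Mul(Rational(1, 2), 5) = Rational(5, 2) ≈ 2.5000)
Function('x')(L) = Add(Rational(5, 2), Mul(-4, L)) (Function('x')(L) = Add(Rational(5, 2), Mul(L, -4)) = Add(Rational(5, 2), Mul(-4, L)))
M = -23 (M = Add(Add(Mul(-2, 7), -148), 139) = Add(Add(-14, -148), 139) = Add(-162, 139) = -23)
V = Rational(-36769, 2) (V = Mul(Add(Rational(5, 2), Mul(-4, Add(11, Mul(-1, 0)))), Add(466, -23)) = Mul(Add(Rational(5, 2), Mul(-4, Add(11, 0))), 443) = Mul(Add(Rational(5, 2), Mul(-4, 11)), 443) = Mul(Add(Rational(5, 2), -44), 443) = Mul(Rational(-83, 2), 443) = Rational(-36769, 2) ≈ -18385.)
Pow(V, -1) = Pow(Rational(-36769, 2), -1) = Rational(-2, 36769)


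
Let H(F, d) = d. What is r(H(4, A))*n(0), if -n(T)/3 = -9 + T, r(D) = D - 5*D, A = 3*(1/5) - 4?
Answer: 1836/5 ≈ 367.20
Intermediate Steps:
A = -17/5 (A = 3*(1*(⅕)) - 4 = 3*(⅕) - 4 = ⅗ - 4 = -17/5 ≈ -3.4000)
r(D) = -4*D
n(T) = 27 - 3*T (n(T) = -3*(-9 + T) = 27 - 3*T)
r(H(4, A))*n(0) = (-4*(-17/5))*(27 - 3*0) = 68*(27 + 0)/5 = (68/5)*27 = 1836/5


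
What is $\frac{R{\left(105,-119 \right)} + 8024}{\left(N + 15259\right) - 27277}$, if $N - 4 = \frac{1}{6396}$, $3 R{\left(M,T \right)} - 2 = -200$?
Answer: $- \frac{50899368}{76841543} \approx -0.66239$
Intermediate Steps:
$R{\left(M,T \right)} = -66$ ($R{\left(M,T \right)} = \frac{2}{3} + \frac{1}{3} \left(-200\right) = \frac{2}{3} - \frac{200}{3} = -66$)
$N = \frac{25585}{6396}$ ($N = 4 + \frac{1}{6396} = \frac{25585}{6396} \approx 4.0002$)
$\frac{R{\left(105,-119 \right)} + 8024}{\left(N + 15259\right) - 27277} = \frac{-66 + 8024}{\left(\frac{25585}{6396} + 15259\right) - 27277} = \frac{7958}{\frac{97622149}{6396} - 27277} = \frac{7958}{- \frac{76841543}{6396}} = 7958 \left(- \frac{6396}{76841543}\right) = - \frac{50899368}{76841543}$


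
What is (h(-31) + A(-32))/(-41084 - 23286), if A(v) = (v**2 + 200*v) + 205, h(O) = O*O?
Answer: 421/6437 ≈ 0.065403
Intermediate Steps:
h(O) = O**2
A(v) = 205 + v**2 + 200*v
(h(-31) + A(-32))/(-41084 - 23286) = ((-31)**2 + (205 + (-32)**2 + 200*(-32)))/(-41084 - 23286) = (961 + (205 + 1024 - 6400))/(-64370) = (961 - 5171)*(-1/64370) = -4210*(-1/64370) = 421/6437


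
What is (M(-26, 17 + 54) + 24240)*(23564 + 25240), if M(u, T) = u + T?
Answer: 1185205140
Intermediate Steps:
M(u, T) = T + u
(M(-26, 17 + 54) + 24240)*(23564 + 25240) = (((17 + 54) - 26) + 24240)*(23564 + 25240) = ((71 - 26) + 24240)*48804 = (45 + 24240)*48804 = 24285*48804 = 1185205140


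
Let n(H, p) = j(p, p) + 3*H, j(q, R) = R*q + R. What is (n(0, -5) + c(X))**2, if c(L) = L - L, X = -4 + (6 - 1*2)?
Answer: 400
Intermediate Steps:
j(q, R) = R + R*q
X = 0 (X = -4 + (6 - 2) = -4 + 4 = 0)
n(H, p) = 3*H + p*(1 + p) (n(H, p) = p*(1 + p) + 3*H = 3*H + p*(1 + p))
c(L) = 0
(n(0, -5) + c(X))**2 = ((3*0 - 5*(1 - 5)) + 0)**2 = ((0 - 5*(-4)) + 0)**2 = ((0 + 20) + 0)**2 = (20 + 0)**2 = 20**2 = 400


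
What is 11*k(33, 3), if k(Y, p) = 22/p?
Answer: 242/3 ≈ 80.667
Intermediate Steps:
11*k(33, 3) = 11*(22/3) = 242/3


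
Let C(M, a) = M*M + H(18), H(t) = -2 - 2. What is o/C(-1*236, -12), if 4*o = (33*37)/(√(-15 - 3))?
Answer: -407*I*√2/445536 ≈ -0.0012919*I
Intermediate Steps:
H(t) = -4
o = -407*I*√2/8 (o = ((33*37)/(√(-15 - 3)))/4 = (1221/(√(-18)))/4 = (1221/((3*I*√2)))/4 = (1221*(-I*√2/6))/4 = (-407*I*√2/2)/4 = -407*I*√2/8 ≈ -71.948*I)
C(M, a) = -4 + M² (C(M, a) = M*M - 4 = M² - 4 = -4 + M²)
o/C(-1*236, -12) = (-407*I*√2/8)/(-4 + (-1*236)²) = (-407*I*√2/8)/(-4 + (-236)²) = (-407*I*√2/8)/(-4 + 55696) = -407*I*√2/8/55692 = -407*I*√2/8*(1/55692) = -407*I*√2/445536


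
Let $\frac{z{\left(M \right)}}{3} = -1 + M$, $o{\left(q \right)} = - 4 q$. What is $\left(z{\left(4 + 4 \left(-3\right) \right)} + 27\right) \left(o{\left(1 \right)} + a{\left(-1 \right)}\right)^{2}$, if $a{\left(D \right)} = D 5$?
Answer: $0$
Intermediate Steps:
$a{\left(D \right)} = 5 D$
$z{\left(M \right)} = -3 + 3 M$ ($z{\left(M \right)} = 3 \left(-1 + M\right) = -3 + 3 M$)
$\left(z{\left(4 + 4 \left(-3\right) \right)} + 27\right) \left(o{\left(1 \right)} + a{\left(-1 \right)}\right)^{2} = \left(\left(-3 + 3 \left(4 + 4 \left(-3\right)\right)\right) + 27\right) \left(\left(-4\right) 1 + 5 \left(-1\right)\right)^{2} = \left(\left(-3 + 3 \left(4 - 12\right)\right) + 27\right) \left(-4 - 5\right)^{2} = \left(\left(-3 + 3 \left(-8\right)\right) + 27\right) \left(-9\right)^{2} = \left(\left(-3 - 24\right) + 27\right) 81 = \left(-27 + 27\right) 81 = 0 \cdot 81 = 0$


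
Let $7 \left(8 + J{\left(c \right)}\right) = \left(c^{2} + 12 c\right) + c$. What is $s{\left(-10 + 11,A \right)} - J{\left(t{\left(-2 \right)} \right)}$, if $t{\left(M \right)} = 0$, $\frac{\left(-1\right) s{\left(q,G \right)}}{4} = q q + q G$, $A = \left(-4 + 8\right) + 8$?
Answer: $-44$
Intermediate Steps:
$A = 12$ ($A = 4 + 8 = 12$)
$s{\left(q,G \right)} = - 4 q^{2} - 4 G q$ ($s{\left(q,G \right)} = - 4 \left(q q + q G\right) = - 4 \left(q^{2} + G q\right) = - 4 q^{2} - 4 G q$)
$J{\left(c \right)} = -8 + \frac{c^{2}}{7} + \frac{13 c}{7}$ ($J{\left(c \right)} = -8 + \frac{\left(c^{2} + 12 c\right) + c}{7} = -8 + \frac{c^{2} + 13 c}{7} = -8 + \left(\frac{c^{2}}{7} + \frac{13 c}{7}\right) = -8 + \frac{c^{2}}{7} + \frac{13 c}{7}$)
$s{\left(-10 + 11,A \right)} - J{\left(t{\left(-2 \right)} \right)} = - 4 \left(-10 + 11\right) \left(12 + \left(-10 + 11\right)\right) - \left(-8 + \frac{0^{2}}{7} + \frac{13}{7} \cdot 0\right) = \left(-4\right) 1 \left(12 + 1\right) - \left(-8 + \frac{1}{7} \cdot 0 + 0\right) = \left(-4\right) 1 \cdot 13 - \left(-8 + 0 + 0\right) = -52 - -8 = -52 + 8 = -44$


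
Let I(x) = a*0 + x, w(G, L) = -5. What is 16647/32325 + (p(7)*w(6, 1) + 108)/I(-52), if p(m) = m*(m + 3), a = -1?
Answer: 1448049/280150 ≈ 5.1688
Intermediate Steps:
p(m) = m*(3 + m)
I(x) = x (I(x) = -1*0 + x = 0 + x = x)
16647/32325 + (p(7)*w(6, 1) + 108)/I(-52) = 16647/32325 + ((7*(3 + 7))*(-5) + 108)/(-52) = 16647*(1/32325) + ((7*10)*(-5) + 108)*(-1/52) = 5549/10775 + (70*(-5) + 108)*(-1/52) = 5549/10775 + (-350 + 108)*(-1/52) = 5549/10775 - 242*(-1/52) = 5549/10775 + 121/26 = 1448049/280150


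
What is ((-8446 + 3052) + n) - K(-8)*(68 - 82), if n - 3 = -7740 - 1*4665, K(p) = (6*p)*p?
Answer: -12420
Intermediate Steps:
K(p) = 6*p²
n = -12402 (n = 3 + (-7740 - 1*4665) = 3 + (-7740 - 4665) = 3 - 12405 = -12402)
((-8446 + 3052) + n) - K(-8)*(68 - 82) = ((-8446 + 3052) - 12402) - 6*(-8)²*(68 - 82) = (-5394 - 12402) - 6*64*(-14) = -17796 - 384*(-14) = -17796 - 1*(-5376) = -17796 + 5376 = -12420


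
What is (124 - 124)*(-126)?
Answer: 0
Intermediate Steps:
(124 - 124)*(-126) = 0*(-126) = 0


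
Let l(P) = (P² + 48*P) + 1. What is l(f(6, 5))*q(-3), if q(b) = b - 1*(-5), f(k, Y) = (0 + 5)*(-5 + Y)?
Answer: 2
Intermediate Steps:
f(k, Y) = -25 + 5*Y (f(k, Y) = 5*(-5 + Y) = -25 + 5*Y)
q(b) = 5 + b (q(b) = b + 5 = 5 + b)
l(P) = 1 + P² + 48*P
l(f(6, 5))*q(-3) = (1 + (-25 + 5*5)² + 48*(-25 + 5*5))*(5 - 3) = (1 + (-25 + 25)² + 48*(-25 + 25))*2 = (1 + 0² + 48*0)*2 = (1 + 0 + 0)*2 = 1*2 = 2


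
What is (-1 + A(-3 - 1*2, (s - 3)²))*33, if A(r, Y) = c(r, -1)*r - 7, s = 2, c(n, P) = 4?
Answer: -924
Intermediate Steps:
A(r, Y) = -7 + 4*r (A(r, Y) = 4*r - 7 = -7 + 4*r)
(-1 + A(-3 - 1*2, (s - 3)²))*33 = (-1 + (-7 + 4*(-3 - 1*2)))*33 = (-1 + (-7 + 4*(-3 - 2)))*33 = (-1 + (-7 + 4*(-5)))*33 = (-1 + (-7 - 20))*33 = (-1 - 27)*33 = -28*33 = -924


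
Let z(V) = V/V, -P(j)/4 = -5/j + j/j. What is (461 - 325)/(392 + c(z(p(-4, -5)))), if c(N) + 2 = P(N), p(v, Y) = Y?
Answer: 68/203 ≈ 0.33498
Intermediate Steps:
P(j) = -4 + 20/j (P(j) = -4*(-5/j + j/j) = -4*(-5/j + 1) = -4*(1 - 5/j) = -4 + 20/j)
z(V) = 1
c(N) = -6 + 20/N (c(N) = -2 + (-4 + 20/N) = -6 + 20/N)
(461 - 325)/(392 + c(z(p(-4, -5)))) = (461 - 325)/(392 + (-6 + 20/1)) = 136/(392 + (-6 + 20*1)) = 136/(392 + (-6 + 20)) = 136/(392 + 14) = 136/406 = 136*(1/406) = 68/203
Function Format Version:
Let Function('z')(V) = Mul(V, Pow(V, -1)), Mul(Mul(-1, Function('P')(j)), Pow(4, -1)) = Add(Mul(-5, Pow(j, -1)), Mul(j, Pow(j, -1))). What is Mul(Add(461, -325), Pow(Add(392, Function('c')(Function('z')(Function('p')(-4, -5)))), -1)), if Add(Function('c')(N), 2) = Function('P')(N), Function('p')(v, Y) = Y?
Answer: Rational(68, 203) ≈ 0.33498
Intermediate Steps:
Function('P')(j) = Add(-4, Mul(20, Pow(j, -1))) (Function('P')(j) = Mul(-4, Add(Mul(-5, Pow(j, -1)), Mul(j, Pow(j, -1)))) = Mul(-4, Add(Mul(-5, Pow(j, -1)), 1)) = Mul(-4, Add(1, Mul(-5, Pow(j, -1)))) = Add(-4, Mul(20, Pow(j, -1))))
Function('z')(V) = 1
Function('c')(N) = Add(-6, Mul(20, Pow(N, -1))) (Function('c')(N) = Add(-2, Add(-4, Mul(20, Pow(N, -1)))) = Add(-6, Mul(20, Pow(N, -1))))
Mul(Add(461, -325), Pow(Add(392, Function('c')(Function('z')(Function('p')(-4, -5)))), -1)) = Mul(Add(461, -325), Pow(Add(392, Add(-6, Mul(20, Pow(1, -1)))), -1)) = Mul(136, Pow(Add(392, Add(-6, Mul(20, 1))), -1)) = Mul(136, Pow(Add(392, Add(-6, 20)), -1)) = Mul(136, Pow(Add(392, 14), -1)) = Mul(136, Pow(406, -1)) = Mul(136, Rational(1, 406)) = Rational(68, 203)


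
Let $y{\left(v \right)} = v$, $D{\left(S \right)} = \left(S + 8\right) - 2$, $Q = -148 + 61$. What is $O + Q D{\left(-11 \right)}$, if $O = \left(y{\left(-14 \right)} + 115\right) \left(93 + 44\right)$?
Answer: $14272$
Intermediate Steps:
$Q = -87$
$D{\left(S \right)} = 6 + S$ ($D{\left(S \right)} = \left(8 + S\right) - 2 = 6 + S$)
$O = 13837$ ($O = \left(-14 + 115\right) \left(93 + 44\right) = 101 \cdot 137 = 13837$)
$O + Q D{\left(-11 \right)} = 13837 - 87 \left(6 - 11\right) = 13837 - -435 = 13837 + 435 = 14272$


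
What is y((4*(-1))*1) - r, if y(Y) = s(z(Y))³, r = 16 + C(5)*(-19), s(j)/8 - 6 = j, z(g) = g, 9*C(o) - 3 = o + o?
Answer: 36967/9 ≈ 4107.4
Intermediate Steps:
C(o) = ⅓ + 2*o/9 (C(o) = ⅓ + (o + o)/9 = ⅓ + (2*o)/9 = ⅓ + 2*o/9)
s(j) = 48 + 8*j
r = -103/9 (r = 16 + (⅓ + (2/9)*5)*(-19) = 16 + (⅓ + 10/9)*(-19) = 16 + (13/9)*(-19) = 16 - 247/9 = -103/9 ≈ -11.444)
y(Y) = (48 + 8*Y)³
y((4*(-1))*1) - r = 512*(6 + (4*(-1))*1)³ - 1*(-103/9) = 512*(6 - 4*1)³ + 103/9 = 512*(6 - 4)³ + 103/9 = 512*2³ + 103/9 = 512*8 + 103/9 = 4096 + 103/9 = 36967/9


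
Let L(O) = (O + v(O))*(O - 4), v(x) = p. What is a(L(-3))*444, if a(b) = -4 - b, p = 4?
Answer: 1332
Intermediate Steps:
v(x) = 4
L(O) = (-4 + O)*(4 + O) (L(O) = (O + 4)*(O - 4) = (4 + O)*(-4 + O) = (-4 + O)*(4 + O))
a(L(-3))*444 = (-4 - (-16 + (-3)²))*444 = (-4 - (-16 + 9))*444 = (-4 - 1*(-7))*444 = (-4 + 7)*444 = 3*444 = 1332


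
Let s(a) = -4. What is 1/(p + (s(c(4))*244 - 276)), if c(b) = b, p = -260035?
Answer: -1/261287 ≈ -3.8272e-6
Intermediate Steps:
1/(p + (s(c(4))*244 - 276)) = 1/(-260035 + (-4*244 - 276)) = 1/(-260035 + (-976 - 276)) = 1/(-260035 - 1252) = 1/(-261287) = -1/261287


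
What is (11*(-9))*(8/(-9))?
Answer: 88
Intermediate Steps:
(11*(-9))*(8/(-9)) = -792*(-1)/9 = -99*(-8/9) = 88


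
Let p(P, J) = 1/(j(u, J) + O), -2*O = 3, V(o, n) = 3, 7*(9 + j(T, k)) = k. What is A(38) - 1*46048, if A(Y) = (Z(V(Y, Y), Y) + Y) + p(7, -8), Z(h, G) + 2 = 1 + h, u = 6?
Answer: -7499318/163 ≈ -46008.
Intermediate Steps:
j(T, k) = -9 + k/7
Z(h, G) = -1 + h (Z(h, G) = -2 + (1 + h) = -1 + h)
O = -3/2 (O = -½*3 = -3/2 ≈ -1.5000)
p(P, J) = 1/(-21/2 + J/7) (p(P, J) = 1/((-9 + J/7) - 3/2) = 1/(-21/2 + J/7))
A(Y) = 312/163 + Y (A(Y) = ((-1 + 3) + Y) + 14/(-147 + 2*(-8)) = (2 + Y) + 14/(-147 - 16) = (2 + Y) + 14/(-163) = (2 + Y) + 14*(-1/163) = (2 + Y) - 14/163 = 312/163 + Y)
A(38) - 1*46048 = (312/163 + 38) - 1*46048 = 6506/163 - 46048 = -7499318/163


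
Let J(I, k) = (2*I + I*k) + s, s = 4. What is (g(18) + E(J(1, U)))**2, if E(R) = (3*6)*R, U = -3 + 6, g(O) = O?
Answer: 32400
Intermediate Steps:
U = 3
J(I, k) = 4 + 2*I + I*k (J(I, k) = (2*I + I*k) + 4 = 4 + 2*I + I*k)
E(R) = 18*R
(g(18) + E(J(1, U)))**2 = (18 + 18*(4 + 2*1 + 1*3))**2 = (18 + 18*(4 + 2 + 3))**2 = (18 + 18*9)**2 = (18 + 162)**2 = 180**2 = 32400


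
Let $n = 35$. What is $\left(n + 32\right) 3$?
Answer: $201$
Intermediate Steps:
$\left(n + 32\right) 3 = \left(35 + 32\right) 3 = 67 \cdot 3 = 201$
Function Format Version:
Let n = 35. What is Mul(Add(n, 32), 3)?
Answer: 201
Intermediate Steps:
Mul(Add(n, 32), 3) = Mul(Add(35, 32), 3) = Mul(67, 3) = 201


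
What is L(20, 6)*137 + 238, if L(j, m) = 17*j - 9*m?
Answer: 39420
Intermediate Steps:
L(j, m) = -9*m + 17*j
L(20, 6)*137 + 238 = (-9*6 + 17*20)*137 + 238 = (-54 + 340)*137 + 238 = 286*137 + 238 = 39182 + 238 = 39420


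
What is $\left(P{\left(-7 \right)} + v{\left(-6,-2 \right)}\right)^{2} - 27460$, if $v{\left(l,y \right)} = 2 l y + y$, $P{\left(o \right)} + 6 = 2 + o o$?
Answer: $-22971$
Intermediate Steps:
$P{\left(o \right)} = -4 + o^{2}$ ($P{\left(o \right)} = -6 + \left(2 + o o\right) = -6 + \left(2 + o^{2}\right) = -4 + o^{2}$)
$v{\left(l,y \right)} = y + 2 l y$ ($v{\left(l,y \right)} = 2 l y + y = y + 2 l y$)
$\left(P{\left(-7 \right)} + v{\left(-6,-2 \right)}\right)^{2} - 27460 = \left(\left(-4 + \left(-7\right)^{2}\right) - 2 \left(1 + 2 \left(-6\right)\right)\right)^{2} - 27460 = \left(\left(-4 + 49\right) - 2 \left(1 - 12\right)\right)^{2} - 27460 = \left(45 - -22\right)^{2} - 27460 = \left(45 + 22\right)^{2} - 27460 = 67^{2} - 27460 = 4489 - 27460 = -22971$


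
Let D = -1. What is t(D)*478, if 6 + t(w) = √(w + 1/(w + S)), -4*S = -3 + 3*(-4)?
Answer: -2868 + 478*I*√77/11 ≈ -2868.0 + 381.31*I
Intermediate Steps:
S = 15/4 (S = -(-3 + 3*(-4))/4 = -(-3 - 12)/4 = -¼*(-15) = 15/4 ≈ 3.7500)
t(w) = -6 + √(w + 1/(15/4 + w)) (t(w) = -6 + √(w + 1/(w + 15/4)) = -6 + √(w + 1/(15/4 + w)))
t(D)*478 = (-6 + √((4 - (15 + 4*(-1)))/(15 + 4*(-1))))*478 = (-6 + √((4 - (15 - 4))/(15 - 4)))*478 = (-6 + √((4 - 1*11)/11))*478 = (-6 + √((4 - 11)/11))*478 = (-6 + √((1/11)*(-7)))*478 = (-6 + √(-7/11))*478 = (-6 + I*√77/11)*478 = -2868 + 478*I*√77/11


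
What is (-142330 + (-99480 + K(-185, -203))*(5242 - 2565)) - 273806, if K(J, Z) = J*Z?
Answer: -166189361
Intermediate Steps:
(-142330 + (-99480 + K(-185, -203))*(5242 - 2565)) - 273806 = (-142330 + (-99480 - 185*(-203))*(5242 - 2565)) - 273806 = (-142330 + (-99480 + 37555)*2677) - 273806 = (-142330 - 61925*2677) - 273806 = (-142330 - 165773225) - 273806 = -165915555 - 273806 = -166189361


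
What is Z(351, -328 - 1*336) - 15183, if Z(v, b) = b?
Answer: -15847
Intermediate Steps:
Z(351, -328 - 1*336) - 15183 = (-328 - 1*336) - 15183 = (-328 - 336) - 15183 = -664 - 15183 = -15847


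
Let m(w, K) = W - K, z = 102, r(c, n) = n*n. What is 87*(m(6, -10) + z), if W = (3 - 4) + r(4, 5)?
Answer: 11832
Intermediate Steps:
r(c, n) = n**2
W = 24 (W = (3 - 4) + 5**2 = -1 + 25 = 24)
m(w, K) = 24 - K
87*(m(6, -10) + z) = 87*((24 - 1*(-10)) + 102) = 87*((24 + 10) + 102) = 87*(34 + 102) = 87*136 = 11832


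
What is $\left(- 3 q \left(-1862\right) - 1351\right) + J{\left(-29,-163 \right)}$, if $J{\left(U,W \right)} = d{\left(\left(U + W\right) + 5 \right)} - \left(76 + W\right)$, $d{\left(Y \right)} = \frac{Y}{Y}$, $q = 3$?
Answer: $15495$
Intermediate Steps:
$d{\left(Y \right)} = 1$
$J{\left(U,W \right)} = -75 - W$ ($J{\left(U,W \right)} = 1 - \left(76 + W\right) = -75 - W$)
$\left(- 3 q \left(-1862\right) - 1351\right) + J{\left(-29,-163 \right)} = \left(\left(-3\right) 3 \left(-1862\right) - 1351\right) - -88 = \left(\left(-9\right) \left(-1862\right) - 1351\right) + \left(-75 + 163\right) = \left(16758 - 1351\right) + 88 = 15407 + 88 = 15495$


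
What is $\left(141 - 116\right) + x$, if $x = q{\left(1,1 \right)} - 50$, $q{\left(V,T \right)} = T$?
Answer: $-24$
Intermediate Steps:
$x = -49$ ($x = 1 - 50 = -49$)
$\left(141 - 116\right) + x = \left(141 - 116\right) - 49 = 25 - 49 = -24$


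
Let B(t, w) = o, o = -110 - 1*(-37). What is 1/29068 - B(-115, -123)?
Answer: 2121965/29068 ≈ 73.000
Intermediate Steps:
o = -73 (o = -110 + 37 = -73)
B(t, w) = -73
1/29068 - B(-115, -123) = 1/29068 - 1*(-73) = 1/29068 + 73 = 2121965/29068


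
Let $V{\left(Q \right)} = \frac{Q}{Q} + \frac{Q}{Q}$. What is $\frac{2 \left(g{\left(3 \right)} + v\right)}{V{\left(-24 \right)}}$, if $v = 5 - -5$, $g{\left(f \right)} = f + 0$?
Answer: $13$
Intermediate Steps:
$g{\left(f \right)} = f$
$v = 10$ ($v = 5 + 5 = 10$)
$V{\left(Q \right)} = 2$ ($V{\left(Q \right)} = 1 + 1 = 2$)
$\frac{2 \left(g{\left(3 \right)} + v\right)}{V{\left(-24 \right)}} = \frac{2 \left(3 + 10\right)}{2} = 2 \cdot 13 \cdot \frac{1}{2} = 26 \cdot \frac{1}{2} = 13$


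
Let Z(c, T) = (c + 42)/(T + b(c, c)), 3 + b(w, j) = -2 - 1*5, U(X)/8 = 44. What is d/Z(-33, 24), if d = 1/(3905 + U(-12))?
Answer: 14/38313 ≈ 0.00036541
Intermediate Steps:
U(X) = 352 (U(X) = 8*44 = 352)
b(w, j) = -10 (b(w, j) = -3 + (-2 - 1*5) = -3 + (-2 - 5) = -3 - 7 = -10)
Z(c, T) = (42 + c)/(-10 + T) (Z(c, T) = (c + 42)/(T - 10) = (42 + c)/(-10 + T))
d = 1/4257 (d = 1/(3905 + 352) = 1/4257 ≈ 0.00023491)
d/Z(-33, 24) = 1/(4257*(((42 - 33)/(-10 + 24)))) = 1/(4257*((9/14))) = 1/(4257*(((1/14)*9))) = 1/(4257*(9/14)) = (1/4257)*(14/9) = 14/38313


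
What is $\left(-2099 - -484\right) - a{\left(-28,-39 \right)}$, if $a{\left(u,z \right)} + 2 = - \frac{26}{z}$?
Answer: $- \frac{4841}{3} \approx -1613.7$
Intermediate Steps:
$a{\left(u,z \right)} = -2 - \frac{26}{z}$
$\left(-2099 - -484\right) - a{\left(-28,-39 \right)} = \left(-2099 - -484\right) - \left(-2 - \frac{26}{-39}\right) = \left(-2099 + 484\right) - \left(-2 - - \frac{2}{3}\right) = -1615 - \left(-2 + \frac{2}{3}\right) = -1615 - - \frac{4}{3} = -1615 + \frac{4}{3} = - \frac{4841}{3}$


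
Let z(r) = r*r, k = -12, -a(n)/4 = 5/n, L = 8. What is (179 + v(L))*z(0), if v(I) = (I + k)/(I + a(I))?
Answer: 0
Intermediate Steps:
a(n) = -20/n
v(I) = (-12 + I)/(I - 20/I) (v(I) = (I - 12)/(I - 20/I) = (-12 + I)/(I - 20/I))
z(r) = r**2
(179 + v(L))*z(0) = (179 + 8*(-12 + 8)/(-20 + 8**2))*0**2 = (179 + 8*(-4)/(-20 + 64))*0 = (179 + 8*(-4)/44)*0 = (179 + 8*(1/44)*(-4))*0 = (179 - 8/11)*0 = (1961/11)*0 = 0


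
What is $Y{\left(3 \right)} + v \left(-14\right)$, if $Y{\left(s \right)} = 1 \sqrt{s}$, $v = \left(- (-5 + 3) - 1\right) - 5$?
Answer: $56 + \sqrt{3} \approx 57.732$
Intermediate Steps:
$v = -4$ ($v = \left(\left(-1\right) \left(-2\right) - 1\right) - 5 = \left(2 - 1\right) - 5 = 1 - 5 = -4$)
$Y{\left(s \right)} = \sqrt{s}$
$Y{\left(3 \right)} + v \left(-14\right) = \sqrt{3} - -56 = \sqrt{3} + 56 = 56 + \sqrt{3}$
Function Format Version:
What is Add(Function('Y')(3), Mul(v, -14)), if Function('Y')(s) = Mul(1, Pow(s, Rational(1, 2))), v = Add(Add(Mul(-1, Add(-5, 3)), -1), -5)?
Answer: Add(56, Pow(3, Rational(1, 2))) ≈ 57.732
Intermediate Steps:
v = -4 (v = Add(Add(Mul(-1, -2), -1), -5) = Add(Add(2, -1), -5) = Add(1, -5) = -4)
Function('Y')(s) = Pow(s, Rational(1, 2))
Add(Function('Y')(3), Mul(v, -14)) = Add(Pow(3, Rational(1, 2)), Mul(-4, -14)) = Add(Pow(3, Rational(1, 2)), 56) = Add(56, Pow(3, Rational(1, 2)))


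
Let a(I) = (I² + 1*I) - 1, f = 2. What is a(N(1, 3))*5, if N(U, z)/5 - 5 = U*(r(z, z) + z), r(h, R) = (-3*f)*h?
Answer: 12245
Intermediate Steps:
r(h, R) = -6*h (r(h, R) = (-3*2)*h = -6*h)
N(U, z) = 25 - 25*U*z (N(U, z) = 25 + 5*(U*(-6*z + z)) = 25 + 5*(U*(-5*z)) = 25 + 5*(-5*U*z) = 25 - 25*U*z)
a(I) = -1 + I + I² (a(I) = (I² + I) - 1 = (I + I²) - 1 = -1 + I + I²)
a(N(1, 3))*5 = (-1 + (25 - 25*1*3) + (25 - 25*1*3)²)*5 = (-1 + (25 - 75) + (25 - 75)²)*5 = (-1 - 50 + (-50)²)*5 = (-1 - 50 + 2500)*5 = 2449*5 = 12245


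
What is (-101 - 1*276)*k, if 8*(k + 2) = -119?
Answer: 50895/8 ≈ 6361.9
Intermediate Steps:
k = -135/8 (k = -2 + (⅛)*(-119) = -2 - 119/8 = -135/8 ≈ -16.875)
(-101 - 1*276)*k = (-101 - 1*276)*(-135/8) = (-101 - 276)*(-135/8) = -377*(-135/8) = 50895/8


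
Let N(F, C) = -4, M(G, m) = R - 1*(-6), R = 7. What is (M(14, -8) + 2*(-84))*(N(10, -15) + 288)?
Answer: -44020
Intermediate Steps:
M(G, m) = 13 (M(G, m) = 7 - 1*(-6) = 7 + 6 = 13)
(M(14, -8) + 2*(-84))*(N(10, -15) + 288) = (13 + 2*(-84))*(-4 + 288) = (13 - 168)*284 = -155*284 = -44020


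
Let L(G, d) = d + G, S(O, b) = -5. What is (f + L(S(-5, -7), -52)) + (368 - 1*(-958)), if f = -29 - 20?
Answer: 1220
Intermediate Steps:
L(G, d) = G + d
f = -49
(f + L(S(-5, -7), -52)) + (368 - 1*(-958)) = (-49 + (-5 - 52)) + (368 - 1*(-958)) = (-49 - 57) + (368 + 958) = -106 + 1326 = 1220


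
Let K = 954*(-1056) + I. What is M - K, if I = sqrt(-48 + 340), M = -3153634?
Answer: -2146210 - 2*sqrt(73) ≈ -2.1462e+6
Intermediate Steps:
I = 2*sqrt(73) (I = sqrt(292) = 2*sqrt(73) ≈ 17.088)
K = -1007424 + 2*sqrt(73) (K = 954*(-1056) + 2*sqrt(73) = -1007424 + 2*sqrt(73) ≈ -1.0074e+6)
M - K = -3153634 - (-1007424 + 2*sqrt(73)) = -3153634 + (1007424 - 2*sqrt(73)) = -2146210 - 2*sqrt(73)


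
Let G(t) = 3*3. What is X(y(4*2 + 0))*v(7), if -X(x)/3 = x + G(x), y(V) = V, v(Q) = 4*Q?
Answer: -1428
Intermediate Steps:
G(t) = 9
X(x) = -27 - 3*x (X(x) = -3*(x + 9) = -3*(9 + x) = -27 - 3*x)
X(y(4*2 + 0))*v(7) = (-27 - 3*(4*2 + 0))*(4*7) = (-27 - 3*(8 + 0))*28 = (-27 - 3*8)*28 = (-27 - 24)*28 = -51*28 = -1428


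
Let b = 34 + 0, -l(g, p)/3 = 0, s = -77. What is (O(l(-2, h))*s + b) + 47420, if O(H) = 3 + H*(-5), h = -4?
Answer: 47223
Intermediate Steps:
l(g, p) = 0 (l(g, p) = -3*0 = 0)
b = 34
O(H) = 3 - 5*H
(O(l(-2, h))*s + b) + 47420 = ((3 - 5*0)*(-77) + 34) + 47420 = ((3 + 0)*(-77) + 34) + 47420 = (3*(-77) + 34) + 47420 = (-231 + 34) + 47420 = -197 + 47420 = 47223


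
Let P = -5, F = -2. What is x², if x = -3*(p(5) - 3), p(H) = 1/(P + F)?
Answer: 4356/49 ≈ 88.898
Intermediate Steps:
p(H) = -⅐ (p(H) = 1/(-5 - 2) = 1/(-7) = -⅐)
x = 66/7 (x = -3*(-⅐ - 3) = -3*(-22/7) = 66/7 ≈ 9.4286)
x² = (66/7)² = 4356/49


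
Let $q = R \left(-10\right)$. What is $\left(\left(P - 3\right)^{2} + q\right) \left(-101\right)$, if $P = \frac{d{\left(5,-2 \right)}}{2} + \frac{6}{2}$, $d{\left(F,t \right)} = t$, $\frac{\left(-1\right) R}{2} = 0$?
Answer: $-101$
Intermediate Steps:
$R = 0$ ($R = \left(-2\right) 0 = 0$)
$P = 2$ ($P = - \frac{2}{2} + \frac{6}{2} = \left(-2\right) \frac{1}{2} + 6 \cdot \frac{1}{2} = -1 + 3 = 2$)
$q = 0$ ($q = 0 \left(-10\right) = 0$)
$\left(\left(P - 3\right)^{2} + q\right) \left(-101\right) = \left(\left(2 - 3\right)^{2} + 0\right) \left(-101\right) = \left(\left(-1\right)^{2} + 0\right) \left(-101\right) = \left(1 + 0\right) \left(-101\right) = 1 \left(-101\right) = -101$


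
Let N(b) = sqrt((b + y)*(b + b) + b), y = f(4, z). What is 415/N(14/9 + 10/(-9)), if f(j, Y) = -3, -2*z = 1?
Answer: -3735*I*sqrt(37)/74 ≈ -307.02*I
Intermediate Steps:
z = -1/2 (z = -1/2*1 = -1/2 ≈ -0.50000)
y = -3
N(b) = sqrt(b + 2*b*(-3 + b)) (N(b) = sqrt((b - 3)*(b + b) + b) = sqrt((-3 + b)*(2*b) + b) = sqrt(2*b*(-3 + b) + b) = sqrt(b + 2*b*(-3 + b)))
415/N(14/9 + 10/(-9)) = 415/(sqrt((14/9 + 10/(-9))*(-5 + 2*(14/9 + 10/(-9))))) = 415/(sqrt((14*(1/9) + 10*(-1/9))*(-5 + 2*(14*(1/9) + 10*(-1/9))))) = 415/(sqrt((14/9 - 10/9)*(-5 + 2*(14/9 - 10/9)))) = 415/(sqrt(4*(-5 + 2*(4/9))/9)) = 415/(sqrt(4*(-5 + 8/9)/9)) = 415/(sqrt((4/9)*(-37/9))) = 415/(sqrt(-148/81)) = 415/((2*I*sqrt(37)/9)) = 415*(-9*I*sqrt(37)/74) = -3735*I*sqrt(37)/74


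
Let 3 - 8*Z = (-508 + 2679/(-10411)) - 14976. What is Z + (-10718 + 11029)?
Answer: 46785101/20822 ≈ 2246.9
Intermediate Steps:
Z = 40309459/20822 (Z = 3/8 - ((-508 + 2679/(-10411)) - 14976)/8 = 3/8 - ((-508 + 2679*(-1/10411)) - 14976)/8 = 3/8 - ((-508 - 2679/10411) - 14976)/8 = 3/8 - (-5291467/10411 - 14976)/8 = 3/8 - 1/8*(-161206603/10411) = 3/8 + 161206603/83288 = 40309459/20822 ≈ 1935.9)
Z + (-10718 + 11029) = 40309459/20822 + (-10718 + 11029) = 40309459/20822 + 311 = 46785101/20822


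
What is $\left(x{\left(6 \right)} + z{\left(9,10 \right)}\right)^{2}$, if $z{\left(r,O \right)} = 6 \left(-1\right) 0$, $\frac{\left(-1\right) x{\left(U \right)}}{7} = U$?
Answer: $1764$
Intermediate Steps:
$x{\left(U \right)} = - 7 U$
$z{\left(r,O \right)} = 0$ ($z{\left(r,O \right)} = \left(-6\right) 0 = 0$)
$\left(x{\left(6 \right)} + z{\left(9,10 \right)}\right)^{2} = \left(\left(-7\right) 6 + 0\right)^{2} = \left(-42 + 0\right)^{2} = \left(-42\right)^{2} = 1764$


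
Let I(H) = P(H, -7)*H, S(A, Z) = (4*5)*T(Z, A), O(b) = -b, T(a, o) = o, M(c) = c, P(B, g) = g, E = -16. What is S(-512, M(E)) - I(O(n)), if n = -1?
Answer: -10233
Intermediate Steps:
S(A, Z) = 20*A (S(A, Z) = (4*5)*A = 20*A)
I(H) = -7*H
S(-512, M(E)) - I(O(n)) = 20*(-512) - (-7)*(-1*(-1)) = -10240 - (-7) = -10240 - 1*(-7) = -10240 + 7 = -10233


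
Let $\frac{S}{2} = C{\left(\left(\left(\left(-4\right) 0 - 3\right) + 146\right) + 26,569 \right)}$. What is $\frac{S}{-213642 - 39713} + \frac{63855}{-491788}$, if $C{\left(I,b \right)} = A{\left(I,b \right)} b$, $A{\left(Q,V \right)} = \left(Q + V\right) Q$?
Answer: $- \frac{6347039724063}{11326995340} \approx -560.35$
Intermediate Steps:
$A{\left(Q,V \right)} = Q \left(Q + V\right)$
$C{\left(I,b \right)} = I b \left(I + b\right)$ ($C{\left(I,b \right)} = I \left(I + b\right) b = I b \left(I + b\right)$)
$S = 141933636$ ($S = 2 \left(\left(\left(\left(-4\right) 0 - 3\right) + 146\right) + 26\right) 569 \left(\left(\left(\left(\left(-4\right) 0 - 3\right) + 146\right) + 26\right) + 569\right) = 2 \left(\left(\left(0 - 3\right) + 146\right) + 26\right) 569 \left(\left(\left(\left(0 - 3\right) + 146\right) + 26\right) + 569\right) = 2 \left(\left(-3 + 146\right) + 26\right) 569 \left(\left(\left(-3 + 146\right) + 26\right) + 569\right) = 2 \left(143 + 26\right) 569 \left(\left(143 + 26\right) + 569\right) = 2 \cdot 169 \cdot 569 \left(169 + 569\right) = 2 \cdot 169 \cdot 569 \cdot 738 = 2 \cdot 70966818 = 141933636$)
$\frac{S}{-213642 - 39713} + \frac{63855}{-491788} = \frac{141933636}{-213642 - 39713} + \frac{63855}{-491788} = \frac{141933636}{-213642 - 39713} + 63855 \left(- \frac{1}{491788}\right) = \frac{141933636}{-253355} - \frac{5805}{44708} = 141933636 \left(- \frac{1}{253355}\right) - \frac{5805}{44708} = - \frac{141933636}{253355} - \frac{5805}{44708} = - \frac{6347039724063}{11326995340}$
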